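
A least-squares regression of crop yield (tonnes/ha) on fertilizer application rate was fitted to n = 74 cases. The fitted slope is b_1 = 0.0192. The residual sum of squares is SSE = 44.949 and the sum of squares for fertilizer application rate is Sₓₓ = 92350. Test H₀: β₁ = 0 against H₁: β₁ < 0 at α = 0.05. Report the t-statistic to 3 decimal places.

MSE = SSE/(n − 2) = 44.949/72 = 0.624292.
SE(b_1) = √(MSE/Sₓₓ) = √(0.624292/92350) = 0.00260001.
t = 0.0192 / 0.00260001 = 7.385.
df = n − 2 = 72.
One-sided p ≈ 1.0000, which is ≥ 0.05, so fail to reject H₀.
The data do not give significant evidence that the true slope on fertilizer application rate is negative.

t = 7.385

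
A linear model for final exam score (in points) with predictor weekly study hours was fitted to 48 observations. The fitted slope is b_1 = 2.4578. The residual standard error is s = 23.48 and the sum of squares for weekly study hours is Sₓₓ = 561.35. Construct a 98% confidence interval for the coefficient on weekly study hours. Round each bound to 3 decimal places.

SE(b_1) = s/√Sₓₓ = 23.48/√561.35 = 0.991017.
df = n − 2 = 46.
t* = t_{0.01, 46} = 2.410188.
Margin = t* × SE = 2.410188 × 0.991017 = 2.38854.
CI: 2.4578 ± 2.38854 → (0.069, 4.846).
With 98% confidence, each one-unit increase in weekly study hours is associated with a change of between 0.069 and 4.846 points in final exam score.

(0.069, 4.846)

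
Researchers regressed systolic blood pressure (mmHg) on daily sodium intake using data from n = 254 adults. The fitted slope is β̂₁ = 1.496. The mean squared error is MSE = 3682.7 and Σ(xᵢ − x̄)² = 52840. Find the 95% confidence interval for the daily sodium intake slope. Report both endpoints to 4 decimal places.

SE(β̂₁) = √(MSE/Sₓₓ) = √(3682.7/52840) = 0.263999.
df = n − 2 = 252.
t* = t_{0.025, 252} = 1.969422.
Margin = t* × SE = 1.969422 × 0.263999 = 0.519925.
CI: 1.496 ± 0.519925 → (0.9761, 2.0159).
With 95% confidence, each one-unit increase in daily sodium intake is associated with a change of between 0.9761 and 2.0159 mmHg in systolic blood pressure.

(0.9761, 2.0159)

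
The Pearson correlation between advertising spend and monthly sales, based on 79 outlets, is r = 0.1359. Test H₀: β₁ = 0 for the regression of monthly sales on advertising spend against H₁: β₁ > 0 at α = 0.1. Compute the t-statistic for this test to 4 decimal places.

t = 1.2037

t = r·√(n − 2)/√(1 − r²) = 0.1359·√77/√0.981531 = 1.2037.
df = n − 2 = 77.
One-sided p ≈ 0.1162, which is ≥ 0.1, so fail to reject H₀.
The data do not give significant evidence of a linear association between advertising spend and monthly sales.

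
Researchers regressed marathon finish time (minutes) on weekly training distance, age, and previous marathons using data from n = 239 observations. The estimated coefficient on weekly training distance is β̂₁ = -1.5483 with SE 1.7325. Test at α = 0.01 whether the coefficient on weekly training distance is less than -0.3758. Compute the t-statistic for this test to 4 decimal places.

t = -0.6768

H₀: β₁ = -0.3758 vs H₁: β₁ < -0.3758.
t = (β̂₁ − β₁⁰)/SE = (-1.5483 − (-0.3758)) / 1.7325 = -0.6768.
df = n − k − 1 = 239 − 3 − 1 = 235.
One-sided p ≈ 0.2496, which is ≥ 0.01, so fail to reject H₀.
The data do not give significant evidence that the true slope on weekly training distance is below -0.3758 minutes per unit, holding the other predictors fixed.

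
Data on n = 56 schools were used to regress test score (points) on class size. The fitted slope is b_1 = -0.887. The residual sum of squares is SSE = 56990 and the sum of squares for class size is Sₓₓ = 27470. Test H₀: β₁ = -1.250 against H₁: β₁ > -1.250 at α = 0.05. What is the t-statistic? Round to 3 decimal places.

MSE = SSE/(n − 2) = 56990/54 = 1055.37.
SE(b_1) = √(MSE/Sₓₓ) = √(1055.37/27470) = 0.196008.
t = (-0.887 − (-1.250)) / 0.196008 = 1.852.
df = n − 2 = 54.
One-sided p ≈ 0.0348, which is < 0.05, so reject H₀.
There is evidence that the true slope on class size exceeds -1.250 points per unit.

t = 1.852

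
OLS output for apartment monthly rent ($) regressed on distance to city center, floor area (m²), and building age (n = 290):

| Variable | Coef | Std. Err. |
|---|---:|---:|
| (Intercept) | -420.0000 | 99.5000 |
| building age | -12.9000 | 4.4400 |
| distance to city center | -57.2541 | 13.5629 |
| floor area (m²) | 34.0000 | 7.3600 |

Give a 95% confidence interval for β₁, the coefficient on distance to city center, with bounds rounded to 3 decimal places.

Read off: b = -57.2541, SE = 13.5629 for distance to city center.
df = n − k − 1 = 290 − 3 − 1 = 286.
t* = t_{0.025, 286} = 1.968293.
Margin = t* × SE = 1.968293 × 13.5629 = 26.69576.
CI: -57.2541 ± 26.69576 → (-83.950, -30.558).

(-83.950, -30.558)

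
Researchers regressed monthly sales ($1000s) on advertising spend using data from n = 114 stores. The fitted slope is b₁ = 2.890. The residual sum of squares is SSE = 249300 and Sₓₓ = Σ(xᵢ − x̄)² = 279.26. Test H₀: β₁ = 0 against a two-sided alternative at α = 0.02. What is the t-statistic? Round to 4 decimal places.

t = 1.0236

MSE = SSE/(n − 2) = 249300/112 = 2225.89.
SE(b₁) = √(MSE/Sₓₓ) = √(2225.89/279.26) = 2.82324.
t = 2.890 / 2.82324 = 1.0236.
df = n − 2 = 112.
Two-sided p ≈ 0.3082, which is ≥ 0.02, so fail to reject H₀.
The data do not give significant evidence of an association between advertising spend and monthly sales.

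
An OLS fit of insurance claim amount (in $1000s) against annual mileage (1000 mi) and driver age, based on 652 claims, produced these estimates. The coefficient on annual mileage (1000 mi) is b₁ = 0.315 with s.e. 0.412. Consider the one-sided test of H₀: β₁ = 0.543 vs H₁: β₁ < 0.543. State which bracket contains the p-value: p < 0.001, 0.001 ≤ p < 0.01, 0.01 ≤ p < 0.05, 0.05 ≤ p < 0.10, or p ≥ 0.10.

t = (0.315 − 0.543) / 0.412 = -0.553.
df = n − k − 1 = 652 − 2 − 1 = 649.
One-sided p = P(T_{649} < t) ≈ 0.2901.
So p ≥ 0.10.

p ≥ 0.10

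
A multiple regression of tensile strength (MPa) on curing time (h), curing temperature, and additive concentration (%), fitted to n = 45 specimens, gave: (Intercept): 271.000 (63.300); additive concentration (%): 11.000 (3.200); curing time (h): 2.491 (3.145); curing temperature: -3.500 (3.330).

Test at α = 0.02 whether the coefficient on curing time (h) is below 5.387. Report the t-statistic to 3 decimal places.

Read off: b = 2.491, SE = 3.145 for curing time (h).
H₀: β₁ = 5.387 vs H₁: β₁ < 5.387.
t = (2.491 − 5.387) / 3.145 = -0.921.
df = n − k − 1 = 45 − 3 − 1 = 41.
One-sided p ≈ 0.1813, which is ≥ 0.02, so fail to reject H₀.
The data do not give significant evidence that the true slope on curing time (h) is below 5.387 MPa per unit, holding the other predictors fixed.

t = -0.921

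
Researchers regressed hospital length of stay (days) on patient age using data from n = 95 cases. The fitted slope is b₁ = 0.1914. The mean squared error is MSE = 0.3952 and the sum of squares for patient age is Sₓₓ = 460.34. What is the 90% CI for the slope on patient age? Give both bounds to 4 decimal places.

SE(b₁) = √(MSE/Sₓₓ) = √(0.3952/460.34) = 0.0293001.
df = n − 2 = 93.
t* = t_{0.05, 93} = 1.661404.
Margin = t* × SE = 1.661404 × 0.0293001 = 0.048679.
CI: 0.1914 ± 0.048679 → (0.1427, 0.2401).
With 90% confidence, each one-unit increase in patient age is associated with a change of between 0.1427 and 0.2401 days in hospital length of stay.

(0.1427, 0.2401)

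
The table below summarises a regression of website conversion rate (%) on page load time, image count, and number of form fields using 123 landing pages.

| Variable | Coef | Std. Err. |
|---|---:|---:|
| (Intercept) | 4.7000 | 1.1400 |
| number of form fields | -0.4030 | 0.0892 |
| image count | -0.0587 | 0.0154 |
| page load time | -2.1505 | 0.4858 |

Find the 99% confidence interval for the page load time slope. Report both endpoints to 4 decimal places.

Read off: b = -2.1505, SE = 0.4858 for page load time.
df = n − k − 1 = 123 − 3 − 1 = 119.
t* = t_{0.005, 119} = 2.617776.
Margin = t* × SE = 2.617776 × 0.4858 = 1.271716.
CI: -2.1505 ± 1.271716 → (-3.4222, -0.8788).

(-3.4222, -0.8788)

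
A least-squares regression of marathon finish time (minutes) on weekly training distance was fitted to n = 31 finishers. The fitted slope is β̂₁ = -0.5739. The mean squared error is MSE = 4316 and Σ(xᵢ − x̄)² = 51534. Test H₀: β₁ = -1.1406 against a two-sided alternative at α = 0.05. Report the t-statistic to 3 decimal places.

t = 1.958

SE(β̂₁) = √(MSE/Sₓₓ) = √(4316/51534) = 0.289397.
t = (-0.5739 − (-1.1406)) / 0.289397 = 1.958.
df = n − 2 = 29.
Two-sided p ≈ 0.0599, which is ≥ 0.05, so fail to reject H₀.
The data are consistent with a true slope of -1.1406 minutes per unit of weekly training distance.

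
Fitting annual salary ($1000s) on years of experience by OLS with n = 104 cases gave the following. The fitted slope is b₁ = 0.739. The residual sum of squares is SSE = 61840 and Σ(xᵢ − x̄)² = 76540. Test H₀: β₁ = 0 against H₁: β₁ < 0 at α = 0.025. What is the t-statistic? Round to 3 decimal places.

t = 8.303

MSE = SSE/(n − 2) = 61840/102 = 606.275.
SE(b₁) = √(MSE/Sₓₓ) = √(606.275/76540) = 0.0890001.
t = 0.739 / 0.0890001 = 8.303.
df = n − 2 = 102.
One-sided p ≈ 1.0000, which is ≥ 0.025, so fail to reject H₀.
The data do not give significant evidence that the true slope on years of experience is negative.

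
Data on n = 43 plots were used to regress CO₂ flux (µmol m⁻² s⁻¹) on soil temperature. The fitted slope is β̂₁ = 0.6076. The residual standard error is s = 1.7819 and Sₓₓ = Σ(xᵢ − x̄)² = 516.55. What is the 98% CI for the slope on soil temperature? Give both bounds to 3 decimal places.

(0.418, 0.797)

SE(β̂₁) = s/√Sₓₓ = 1.7819/√516.55 = 0.078402.
df = n − 2 = 41.
t* = t_{0.01, 41} = 2.420803.
Margin = t* × SE = 2.420803 × 0.078402 = 0.18980.
CI: 0.6076 ± 0.18980 → (0.418, 0.797).
With 98% confidence, each one-unit increase in soil temperature is associated with a change of between 0.418 and 0.797 µmol m⁻² s⁻¹ in CO₂ flux.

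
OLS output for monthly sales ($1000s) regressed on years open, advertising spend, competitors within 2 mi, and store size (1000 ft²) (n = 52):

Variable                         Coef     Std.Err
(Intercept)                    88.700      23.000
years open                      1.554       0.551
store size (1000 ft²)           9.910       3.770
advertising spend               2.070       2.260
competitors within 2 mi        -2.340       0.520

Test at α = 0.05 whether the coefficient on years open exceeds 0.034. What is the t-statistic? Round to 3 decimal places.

Read off: b = 1.554, SE = 0.551 for years open.
H₀: β₁ = 0.034 vs H₁: β₁ > 0.034.
t = (1.554 − 0.034) / 0.551 = 2.759.
df = n − k − 1 = 52 − 4 − 1 = 47.
One-sided p ≈ 0.0041, which is < 0.05, so reject H₀.
There is evidence that the true slope on years open exceeds 0.034 $1000s per unit, holding the other predictors fixed.

t = 2.759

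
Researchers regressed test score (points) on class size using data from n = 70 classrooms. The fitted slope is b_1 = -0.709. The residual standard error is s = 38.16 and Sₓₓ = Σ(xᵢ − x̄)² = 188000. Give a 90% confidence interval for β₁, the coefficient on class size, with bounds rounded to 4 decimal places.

SE(b_1) = s/√Sₓₓ = 38.16/√188000 = 0.0880095.
df = n − 2 = 68.
t* = t_{0.05, 68} = 1.667572.
Margin = t* × SE = 1.667572 × 0.0880095 = 0.146762.
CI: -0.709 ± 0.146762 → (-0.8558, -0.5622).
With 90% confidence, each one-unit increase in class size is associated with a change of between -0.8558 and -0.5622 points in test score.

(-0.8558, -0.5622)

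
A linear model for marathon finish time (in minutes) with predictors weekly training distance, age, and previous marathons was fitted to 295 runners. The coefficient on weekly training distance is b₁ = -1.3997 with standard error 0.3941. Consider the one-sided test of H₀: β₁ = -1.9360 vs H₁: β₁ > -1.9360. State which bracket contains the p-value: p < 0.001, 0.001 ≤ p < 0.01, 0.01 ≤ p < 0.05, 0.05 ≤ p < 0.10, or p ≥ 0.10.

0.05 ≤ p < 0.10

t = (-1.3997 − (-1.9360)) / 0.3941 = 1.361.
df = n − k − 1 = 295 − 3 − 1 = 291.
One-sided p = P(T_{291} > t) ≈ 0.0873.
So 0.05 ≤ p < 0.10.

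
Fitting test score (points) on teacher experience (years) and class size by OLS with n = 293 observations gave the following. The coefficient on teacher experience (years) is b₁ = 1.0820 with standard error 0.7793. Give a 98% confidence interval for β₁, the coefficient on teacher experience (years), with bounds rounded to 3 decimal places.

(-0.741, 2.905)

df = n − k − 1 = 293 − 2 − 1 = 290.
t* = t_{0.01, 290} = 2.339275.
Margin = t* × SE = 2.339275 × 0.7793 = 1.82300.
CI: 1.0820 ± 1.82300 → (-0.741, 2.905).
With 98% confidence, each one-unit increase in teacher experience (years) is associated with a change of between -0.741 and 2.905 points in test score, holding the other predictors fixed.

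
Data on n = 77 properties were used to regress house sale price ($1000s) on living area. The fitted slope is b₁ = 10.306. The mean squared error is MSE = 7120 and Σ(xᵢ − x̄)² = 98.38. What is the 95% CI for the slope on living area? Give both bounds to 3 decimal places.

SE(b₁) = √(MSE/Sₓₓ) = √(7120/98.38) = 8.5072.
df = n − 2 = 75.
t* = t_{0.025, 75} = 1.992102.
Margin = t* × SE = 1.992102 × 8.5072 = 16.94721.
CI: 10.306 ± 16.94721 → (-6.641, 27.253).
With 95% confidence, each one-unit increase in living area is associated with a change of between -6.641 and 27.253 $1000s in house sale price.

(-6.641, 27.253)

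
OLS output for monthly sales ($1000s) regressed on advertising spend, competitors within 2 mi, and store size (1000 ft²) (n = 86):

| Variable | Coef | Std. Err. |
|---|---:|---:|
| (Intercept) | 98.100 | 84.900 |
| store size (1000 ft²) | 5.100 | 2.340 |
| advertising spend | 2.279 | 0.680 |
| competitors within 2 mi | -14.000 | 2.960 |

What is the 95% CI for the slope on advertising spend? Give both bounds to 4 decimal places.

(0.9263, 3.6317)

Read off: b = 2.279, SE = 0.680 for advertising spend.
df = n − k − 1 = 86 − 3 − 1 = 82.
t* = t_{0.025, 82} = 1.989319.
Margin = t* × SE = 1.989319 × 0.680 = 1.352737.
CI: 2.279 ± 1.352737 → (0.9263, 3.6317).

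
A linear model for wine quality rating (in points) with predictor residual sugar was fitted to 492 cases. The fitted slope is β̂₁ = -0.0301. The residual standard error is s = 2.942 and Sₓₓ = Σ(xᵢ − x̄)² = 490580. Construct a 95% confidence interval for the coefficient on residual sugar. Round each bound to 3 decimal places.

(-0.038, -0.022)

SE(β̂₁) = s/√Sₓₓ = 2.942/√490580 = 0.00420037.
df = n − 2 = 490.
t* = t_{0.025, 490} = 1.964817.
Margin = t* × SE = 1.964817 × 0.00420037 = 0.00825.
CI: -0.0301 ± 0.00825 → (-0.038, -0.022).
With 95% confidence, each one-unit increase in residual sugar is associated with a change of between -0.038 and -0.022 points in wine quality rating.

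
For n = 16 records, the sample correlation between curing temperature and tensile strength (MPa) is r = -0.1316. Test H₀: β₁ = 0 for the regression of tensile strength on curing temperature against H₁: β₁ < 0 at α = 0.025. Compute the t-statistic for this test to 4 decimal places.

t = -0.4967

t = r·√(n − 2)/√(1 − r²) = -0.1316·√14/√0.982681 = -0.4967.
df = n − 2 = 14.
One-sided p ≈ 0.3135, which is ≥ 0.025, so fail to reject H₀.
The data do not give significant evidence of a linear association between curing temperature and tensile strength.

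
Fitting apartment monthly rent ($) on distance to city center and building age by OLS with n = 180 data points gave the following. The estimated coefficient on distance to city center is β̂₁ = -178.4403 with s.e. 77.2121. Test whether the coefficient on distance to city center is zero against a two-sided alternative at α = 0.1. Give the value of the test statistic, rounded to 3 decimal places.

t = -2.311

H₀: β₁ = 0 vs H₁: β₁ ≠ 0.
t = (β̂₁ − β₁⁰)/SE = -178.4403 / 77.2121 = -2.311.
df = n − k − 1 = 180 − 2 − 1 = 177.
Two-sided p ≈ 0.0220, which is < 0.1, so reject H₀.
There is evidence that distance to city center is associated with apartment monthly rent, holding the other predictors fixed.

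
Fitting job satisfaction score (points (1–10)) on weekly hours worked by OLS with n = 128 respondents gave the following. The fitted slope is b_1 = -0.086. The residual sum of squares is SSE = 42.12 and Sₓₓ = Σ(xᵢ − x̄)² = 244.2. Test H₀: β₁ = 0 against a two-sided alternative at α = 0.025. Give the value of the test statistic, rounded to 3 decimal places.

MSE = SSE/(n − 2) = 42.12/126 = 0.334286.
SE(b_1) = √(MSE/Sₓₓ) = √(0.334286/244.2) = 0.0369987.
t = -0.086 / 0.0369987 = -2.324.
df = n − 2 = 126.
Two-sided p ≈ 0.0217, which is < 0.025, so reject H₀.
There is evidence that weekly hours worked is associated with job satisfaction score.

t = -2.324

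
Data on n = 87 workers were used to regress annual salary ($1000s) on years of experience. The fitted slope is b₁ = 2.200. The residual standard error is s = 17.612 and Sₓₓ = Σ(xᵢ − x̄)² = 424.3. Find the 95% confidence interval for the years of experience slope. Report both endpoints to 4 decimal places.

(0.5000, 3.9000)

SE(b₁) = s/√Sₓₓ = 17.612/√424.3 = 0.855012.
df = n − 2 = 85.
t* = t_{0.025, 85} = 1.988268.
Margin = t* × SE = 1.988268 × 0.855012 = 1.699993.
CI: 2.200 ± 1.699993 → (0.5000, 3.9000).
With 95% confidence, each one-unit increase in years of experience is associated with a change of between 0.5000 and 3.9000 $1000s in annual salary.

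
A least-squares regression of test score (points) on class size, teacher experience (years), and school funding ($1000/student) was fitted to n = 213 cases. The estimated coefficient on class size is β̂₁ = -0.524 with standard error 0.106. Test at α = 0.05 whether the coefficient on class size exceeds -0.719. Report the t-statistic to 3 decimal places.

H₀: β₁ = -0.719 vs H₁: β₁ > -0.719.
t = (β̂₁ − β₁⁰)/SE = (-0.524 − (-0.719)) / 0.106 = 1.840.
df = n − k − 1 = 213 − 3 − 1 = 209.
One-sided p ≈ 0.0336, which is < 0.05, so reject H₀.
There is evidence that the true slope on class size exceeds -0.719 points per unit, holding the other predictors fixed.

t = 1.840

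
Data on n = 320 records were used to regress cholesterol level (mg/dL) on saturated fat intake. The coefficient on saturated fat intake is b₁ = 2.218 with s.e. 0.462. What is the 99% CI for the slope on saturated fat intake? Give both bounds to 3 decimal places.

df = n − 2 = 320 − 2 = 318.
t* = t_{0.005, 318} = 2.591378.
Margin = t* × SE = 2.591378 × 0.462 = 1.19722.
CI: 2.218 ± 1.19722 → (1.021, 3.415).
With 99% confidence, each one-unit increase in saturated fat intake is associated with a change of between 1.021 and 3.415 mg/dL in cholesterol level.

(1.021, 3.415)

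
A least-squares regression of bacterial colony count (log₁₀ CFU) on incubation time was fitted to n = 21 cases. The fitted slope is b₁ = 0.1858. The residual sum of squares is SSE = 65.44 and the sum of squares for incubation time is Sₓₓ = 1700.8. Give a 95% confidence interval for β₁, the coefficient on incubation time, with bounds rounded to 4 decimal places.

MSE = SSE/(n − 2) = 65.44/19 = 3.44421.
SE(b₁) = √(MSE/Sₓₓ) = √(3.44421/1700.8) = 0.0450006.
df = n − 2 = 19.
t* = t_{0.025, 19} = 2.093024.
Margin = t* × SE = 2.093024 × 0.0450006 = 0.094187.
CI: 0.1858 ± 0.094187 → (0.0916, 0.2800).
With 95% confidence, each one-unit increase in incubation time is associated with a change of between 0.0916 and 0.2800 log₁₀ CFU in bacterial colony count.

(0.0916, 0.2800)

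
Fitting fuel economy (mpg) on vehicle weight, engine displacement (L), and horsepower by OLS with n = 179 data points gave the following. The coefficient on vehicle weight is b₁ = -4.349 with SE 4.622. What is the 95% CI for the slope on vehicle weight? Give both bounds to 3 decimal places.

(-13.471, 4.773)

df = n − k − 1 = 179 − 3 − 1 = 175.
t* = t_{0.025, 175} = 1.973612.
Margin = t* × SE = 1.973612 × 4.622 = 9.12204.
CI: -4.349 ± 9.12204 → (-13.471, 4.773).
With 95% confidence, each one-unit increase in vehicle weight is associated with a change of between -13.471 and 4.773 mpg in fuel economy, holding the other predictors fixed.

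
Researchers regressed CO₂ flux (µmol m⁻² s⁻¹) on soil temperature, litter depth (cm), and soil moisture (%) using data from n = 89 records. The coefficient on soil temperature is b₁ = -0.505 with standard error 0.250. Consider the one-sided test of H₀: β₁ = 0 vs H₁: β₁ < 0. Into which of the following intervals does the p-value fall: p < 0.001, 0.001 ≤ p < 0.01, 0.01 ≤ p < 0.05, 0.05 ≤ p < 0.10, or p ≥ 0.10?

t = -0.505 / 0.250 = -2.020.
df = n − k − 1 = 89 − 3 − 1 = 85.
One-sided p = P(T_{85} < t) ≈ 0.0233.
So 0.01 ≤ p < 0.05.

0.01 ≤ p < 0.05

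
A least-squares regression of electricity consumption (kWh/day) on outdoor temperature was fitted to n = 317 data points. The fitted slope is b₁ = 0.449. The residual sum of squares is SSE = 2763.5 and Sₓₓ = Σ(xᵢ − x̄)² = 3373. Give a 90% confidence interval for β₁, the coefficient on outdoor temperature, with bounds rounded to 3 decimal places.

(0.365, 0.533)

MSE = SSE/(n − 2) = 2763.5/315 = 8.77302.
SE(b₁) = √(MSE/Sₓₓ) = √(8.77302/3373) = 0.0509995.
df = n − 2 = 315.
t* = t_{0.05, 315} = 1.649705.
Margin = t* × SE = 1.649705 × 0.0509995 = 0.08413.
CI: 0.449 ± 0.08413 → (0.365, 0.533).
With 90% confidence, each one-unit increase in outdoor temperature is associated with a change of between 0.365 and 0.533 kWh/day in electricity consumption.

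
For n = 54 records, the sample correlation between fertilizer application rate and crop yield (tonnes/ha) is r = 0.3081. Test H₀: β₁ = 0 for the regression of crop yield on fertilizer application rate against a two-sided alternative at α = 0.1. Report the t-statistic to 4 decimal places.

t = 2.3353

t = r·√(n − 2)/√(1 − r²) = 0.3081·√52/√0.905074 = 2.3353.
df = n − 2 = 52.
Two-sided p ≈ 0.0234, which is < 0.1, so reject H₀.
There is evidence of a linear association between fertilizer application rate and crop yield.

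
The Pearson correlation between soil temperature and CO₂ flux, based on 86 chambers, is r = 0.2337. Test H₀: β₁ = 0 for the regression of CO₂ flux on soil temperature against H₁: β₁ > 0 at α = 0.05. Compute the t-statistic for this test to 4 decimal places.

t = 2.2029

t = r·√(n − 2)/√(1 − r²) = 0.2337·√84/√0.945384 = 2.2029.
df = n − 2 = 84.
One-sided p ≈ 0.0152, which is < 0.05, so reject H₀.
There is evidence of a linear association between soil temperature and CO₂ flux.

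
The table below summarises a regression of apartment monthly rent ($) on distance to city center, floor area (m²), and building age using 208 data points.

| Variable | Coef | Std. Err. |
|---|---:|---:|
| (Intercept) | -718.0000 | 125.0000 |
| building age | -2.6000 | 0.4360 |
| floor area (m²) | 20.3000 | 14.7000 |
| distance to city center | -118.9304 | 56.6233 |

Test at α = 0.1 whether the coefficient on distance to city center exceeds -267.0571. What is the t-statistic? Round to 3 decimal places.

Read off: b = -118.9304, SE = 56.6233 for distance to city center.
H₀: β₁ = -267.0571 vs H₁: β₁ > -267.0571.
t = (-118.9304 − (-267.0571)) / 56.6233 = 2.616.
df = n − k − 1 = 208 − 3 − 1 = 204.
One-sided p ≈ 0.0048, which is < 0.1, so reject H₀.
There is evidence that the true slope on distance to city center exceeds -267.0571 $ per unit, holding the other predictors fixed.

t = 2.616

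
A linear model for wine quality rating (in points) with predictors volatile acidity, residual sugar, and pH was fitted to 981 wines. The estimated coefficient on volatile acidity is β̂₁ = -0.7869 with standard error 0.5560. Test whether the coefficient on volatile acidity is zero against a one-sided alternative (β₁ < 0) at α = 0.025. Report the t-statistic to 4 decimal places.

t = -1.4153

H₀: β₁ = 0 vs H₁: β₁ < 0.
t = (β̂₁ − β₁⁰)/SE = -0.7869 / 0.5560 = -1.4153.
df = n − k − 1 = 981 − 3 − 1 = 977.
One-sided p ≈ 0.0787, which is ≥ 0.025, so fail to reject H₀.
The data do not give significant evidence that the true slope on volatile acidity is negative, holding the other predictors fixed.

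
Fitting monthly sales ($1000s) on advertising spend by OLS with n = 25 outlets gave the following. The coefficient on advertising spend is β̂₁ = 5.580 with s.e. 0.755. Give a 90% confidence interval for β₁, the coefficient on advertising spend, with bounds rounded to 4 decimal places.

df = n − 2 = 25 − 2 = 23.
t* = t_{0.05, 23} = 1.713872.
Margin = t* × SE = 1.713872 × 0.755 = 1.293973.
CI: 5.580 ± 1.293973 → (4.2860, 6.8740).
With 90% confidence, each one-unit increase in advertising spend is associated with a change of between 4.2860 and 6.8740 $1000s in monthly sales.

(4.2860, 6.8740)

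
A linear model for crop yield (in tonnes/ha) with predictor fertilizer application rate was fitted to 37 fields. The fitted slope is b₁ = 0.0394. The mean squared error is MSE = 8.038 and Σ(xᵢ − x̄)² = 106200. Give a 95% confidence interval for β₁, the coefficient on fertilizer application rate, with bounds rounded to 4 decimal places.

SE(b₁) = √(MSE/Sₓₓ) = √(8.038/106200) = 0.00869985.
df = n − 2 = 35.
t* = t_{0.025, 35} = 2.030108.
Margin = t* × SE = 2.030108 × 0.00869985 = 0.017662.
CI: 0.0394 ± 0.017662 → (0.0217, 0.0571).
With 95% confidence, each one-unit increase in fertilizer application rate is associated with a change of between 0.0217 and 0.0571 tonnes/ha in crop yield.

(0.0217, 0.0571)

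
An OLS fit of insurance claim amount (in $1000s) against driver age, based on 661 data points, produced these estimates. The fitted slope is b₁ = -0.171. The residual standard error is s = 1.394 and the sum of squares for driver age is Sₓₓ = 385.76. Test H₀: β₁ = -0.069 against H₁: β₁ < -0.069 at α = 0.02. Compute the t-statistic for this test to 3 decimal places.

SE(b₁) = s/√Sₓₓ = 1.394/√385.76 = 0.0709748.
t = (-0.171 − (-0.069)) / 0.0709748 = -1.437.
df = n − 2 = 659.
One-sided p ≈ 0.0756, which is ≥ 0.02, so fail to reject H₀.
The data do not give significant evidence that the true slope on driver age is below -0.069 $1000s per unit.

t = -1.437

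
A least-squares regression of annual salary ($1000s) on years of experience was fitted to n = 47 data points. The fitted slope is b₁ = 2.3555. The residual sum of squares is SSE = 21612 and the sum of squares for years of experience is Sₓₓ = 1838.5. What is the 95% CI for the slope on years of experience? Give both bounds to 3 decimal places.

MSE = SSE/(n − 2) = 21612/45 = 480.267.
SE(b₁) = √(MSE/Sₓₓ) = √(480.267/1838.5) = 0.511104.
df = n − 2 = 45.
t* = t_{0.025, 45} = 2.014103.
Margin = t* × SE = 2.014103 × 0.511104 = 1.02942.
CI: 2.3555 ± 1.02942 → (1.326, 3.385).
With 95% confidence, each one-unit increase in years of experience is associated with a change of between 1.326 and 3.385 $1000s in annual salary.

(1.326, 3.385)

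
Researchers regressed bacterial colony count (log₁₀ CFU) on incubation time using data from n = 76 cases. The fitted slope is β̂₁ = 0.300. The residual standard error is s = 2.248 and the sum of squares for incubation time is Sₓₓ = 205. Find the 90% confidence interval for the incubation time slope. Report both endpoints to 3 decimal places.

SE(β̂₁) = s/√Sₓₓ = 2.248/√205 = 0.157007.
df = n − 2 = 74.
t* = t_{0.05, 74} = 1.665707.
Margin = t* × SE = 1.665707 × 0.157007 = 0.26153.
CI: 0.300 ± 0.26153 → (0.038, 0.562).
With 90% confidence, each one-unit increase in incubation time is associated with a change of between 0.038 and 0.562 log₁₀ CFU in bacterial colony count.

(0.038, 0.562)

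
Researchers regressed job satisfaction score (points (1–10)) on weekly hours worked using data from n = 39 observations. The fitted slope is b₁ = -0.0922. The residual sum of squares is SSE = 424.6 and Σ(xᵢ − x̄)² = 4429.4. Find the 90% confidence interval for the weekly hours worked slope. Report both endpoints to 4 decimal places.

MSE = SSE/(n − 2) = 424.6/37 = 11.4757.
SE(b₁) = √(MSE/Sₓₓ) = √(11.4757/4429.4) = 0.0508999.
df = n − 2 = 37.
t* = t_{0.05, 37} = 1.687094.
Margin = t* × SE = 1.687094 × 0.0508999 = 0.085873.
CI: -0.0922 ± 0.085873 → (-0.1781, -0.0063).
With 90% confidence, each one-unit increase in weekly hours worked is associated with a change of between -0.1781 and -0.0063 points (1–10) in job satisfaction score.

(-0.1781, -0.0063)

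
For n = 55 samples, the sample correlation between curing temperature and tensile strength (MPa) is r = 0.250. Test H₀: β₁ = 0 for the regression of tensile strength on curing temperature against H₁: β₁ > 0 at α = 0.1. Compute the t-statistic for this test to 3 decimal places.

t = r·√(n − 2)/√(1 − r²) = 0.250·√53/√0.9375 = 1.880.
df = n − 2 = 53.
One-sided p ≈ 0.0328, which is < 0.1, so reject H₀.
There is evidence of a linear association between curing temperature and tensile strength.

t = 1.880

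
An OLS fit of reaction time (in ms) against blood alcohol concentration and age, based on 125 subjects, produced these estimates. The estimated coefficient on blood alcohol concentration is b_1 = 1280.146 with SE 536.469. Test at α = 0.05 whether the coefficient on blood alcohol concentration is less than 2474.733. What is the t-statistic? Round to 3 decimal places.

H₀: β₁ = 2474.733 vs H₁: β₁ < 2474.733.
t = (b_1 − β₁⁰)/SE = (1280.146 − 2474.733) / 536.469 = -2.227.
df = n − k − 1 = 125 − 2 − 1 = 122.
One-sided p ≈ 0.0139, which is < 0.05, so reject H₀.
There is evidence that the true slope on blood alcohol concentration is below 2474.733 ms per unit, holding the other predictors fixed.

t = -2.227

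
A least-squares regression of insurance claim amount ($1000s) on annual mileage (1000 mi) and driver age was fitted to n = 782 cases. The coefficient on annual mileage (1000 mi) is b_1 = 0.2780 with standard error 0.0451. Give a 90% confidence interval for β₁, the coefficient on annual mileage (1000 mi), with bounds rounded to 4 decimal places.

(0.2037, 0.3523)

df = n − k − 1 = 782 − 2 − 1 = 779.
t* = t_{0.05, 779} = 1.646812.
Margin = t* × SE = 1.646812 × 0.0451 = 0.074271.
CI: 0.2780 ± 0.074271 → (0.2037, 0.3523).
With 90% confidence, each one-unit increase in annual mileage (1000 mi) is associated with a change of between 0.2037 and 0.3523 $1000s in insurance claim amount, holding the other predictors fixed.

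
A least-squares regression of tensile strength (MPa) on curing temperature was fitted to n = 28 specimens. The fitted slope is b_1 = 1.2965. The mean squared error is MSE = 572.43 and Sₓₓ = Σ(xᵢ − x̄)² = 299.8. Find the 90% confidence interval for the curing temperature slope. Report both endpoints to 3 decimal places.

(-1.060, 3.653)

SE(b_1) = √(MSE/Sₓₓ) = √(572.43/299.8) = 1.3818.
df = n − 2 = 26.
t* = t_{0.05, 26} = 1.705618.
Margin = t* × SE = 1.705618 × 1.3818 = 2.35682.
CI: 1.2965 ± 2.35682 → (-1.060, 3.653).
With 90% confidence, each one-unit increase in curing temperature is associated with a change of between -1.060 and 3.653 MPa in tensile strength.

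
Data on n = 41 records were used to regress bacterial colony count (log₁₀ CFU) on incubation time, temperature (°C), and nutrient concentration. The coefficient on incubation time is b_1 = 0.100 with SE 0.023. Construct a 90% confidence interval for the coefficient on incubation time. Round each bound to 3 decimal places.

(0.061, 0.139)

df = n − k − 1 = 41 − 3 − 1 = 37.
t* = t_{0.05, 37} = 1.687094.
Margin = t* × SE = 1.687094 × 0.023 = 0.03880.
CI: 0.100 ± 0.03880 → (0.061, 0.139).
With 90% confidence, each one-unit increase in incubation time is associated with a change of between 0.061 and 0.139 log₁₀ CFU in bacterial colony count, holding the other predictors fixed.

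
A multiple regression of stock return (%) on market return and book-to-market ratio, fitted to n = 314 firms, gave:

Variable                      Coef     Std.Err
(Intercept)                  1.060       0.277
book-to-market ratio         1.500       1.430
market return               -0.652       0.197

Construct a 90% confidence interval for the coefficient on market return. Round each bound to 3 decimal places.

(-0.977, -0.327)

Read off: b = -0.652, SE = 0.197 for market return.
df = n − k − 1 = 314 − 2 − 1 = 311.
t* = t_{0.05, 311} = 1.649768.
Margin = t* × SE = 1.649768 × 0.197 = 0.32500.
CI: -0.652 ± 0.32500 → (-0.977, -0.327).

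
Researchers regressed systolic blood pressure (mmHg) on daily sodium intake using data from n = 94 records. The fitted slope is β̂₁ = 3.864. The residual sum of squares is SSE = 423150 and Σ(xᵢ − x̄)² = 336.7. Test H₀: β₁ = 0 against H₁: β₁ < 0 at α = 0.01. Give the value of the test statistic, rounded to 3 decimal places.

t = 1.045

MSE = SSE/(n − 2) = 423150/92 = 4599.46.
SE(β̂₁) = √(MSE/Sₓₓ) = √(4599.46/336.7) = 3.696.
t = 3.864 / 3.696 = 1.045.
df = n − 2 = 92.
One-sided p ≈ 0.8507, which is ≥ 0.01, so fail to reject H₀.
The data do not give significant evidence that the true slope on daily sodium intake is negative.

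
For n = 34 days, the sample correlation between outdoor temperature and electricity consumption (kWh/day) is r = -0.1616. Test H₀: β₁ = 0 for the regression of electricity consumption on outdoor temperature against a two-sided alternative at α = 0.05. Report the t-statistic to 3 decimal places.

t = -0.926

t = r·√(n − 2)/√(1 − r²) = -0.1616·√32/√0.973885 = -0.926.
df = n − 2 = 32.
Two-sided p ≈ 0.3612, which is ≥ 0.05, so fail to reject H₀.
The data do not give significant evidence of a linear association between outdoor temperature and electricity consumption.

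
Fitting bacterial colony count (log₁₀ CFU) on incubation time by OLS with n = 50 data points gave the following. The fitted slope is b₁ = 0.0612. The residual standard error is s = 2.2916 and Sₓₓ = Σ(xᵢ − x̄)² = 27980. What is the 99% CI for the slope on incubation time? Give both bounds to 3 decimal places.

SE(b₁) = s/√Sₓₓ = 2.2916/√27980 = 0.0136998.
df = n − 2 = 48.
t* = t_{0.005, 48} = 2.682204.
Margin = t* × SE = 2.682204 × 0.0136998 = 0.03675.
CI: 0.0612 ± 0.03675 → (0.024, 0.098).
With 99% confidence, each one-unit increase in incubation time is associated with a change of between 0.024 and 0.098 log₁₀ CFU in bacterial colony count.

(0.024, 0.098)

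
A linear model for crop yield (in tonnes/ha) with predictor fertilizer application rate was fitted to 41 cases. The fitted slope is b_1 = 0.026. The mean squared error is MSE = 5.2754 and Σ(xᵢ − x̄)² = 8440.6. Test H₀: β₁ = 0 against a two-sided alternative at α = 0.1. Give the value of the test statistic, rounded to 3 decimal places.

SE(b_1) = √(MSE/Sₓₓ) = √(5.2754/8440.6) = 0.0250001.
t = 0.026 / 0.0250001 = 1.040.
df = n − 2 = 39.
Two-sided p ≈ 0.3047, which is ≥ 0.1, so fail to reject H₀.
The data do not give significant evidence of an association between fertilizer application rate and crop yield.

t = 1.040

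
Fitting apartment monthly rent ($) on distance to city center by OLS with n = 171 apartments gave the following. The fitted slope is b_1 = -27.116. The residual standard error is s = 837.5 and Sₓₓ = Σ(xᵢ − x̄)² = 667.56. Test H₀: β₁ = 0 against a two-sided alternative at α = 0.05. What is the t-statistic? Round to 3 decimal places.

t = -0.837

SE(b_1) = s/√Sₓₓ = 837.5/√667.56 = 32.4145.
t = -27.116 / 32.4145 = -0.837.
df = n − 2 = 169.
Two-sided p ≈ 0.4040, which is ≥ 0.05, so fail to reject H₀.
The data do not give significant evidence of an association between distance to city center and apartment monthly rent.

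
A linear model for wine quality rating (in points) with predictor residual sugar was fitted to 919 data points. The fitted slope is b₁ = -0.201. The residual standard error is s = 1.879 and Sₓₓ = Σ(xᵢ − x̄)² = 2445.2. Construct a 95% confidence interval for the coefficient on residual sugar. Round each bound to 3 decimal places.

SE(b₁) = s/√Sₓₓ = 1.879/√2445.2 = 0.0379988.
df = n − 2 = 917.
t* = t_{0.025, 917} = 1.962554.
Margin = t* × SE = 1.962554 × 0.0379988 = 0.07457.
CI: -0.201 ± 0.07457 → (-0.276, -0.126).
With 95% confidence, each one-unit increase in residual sugar is associated with a change of between -0.276 and -0.126 points in wine quality rating.

(-0.276, -0.126)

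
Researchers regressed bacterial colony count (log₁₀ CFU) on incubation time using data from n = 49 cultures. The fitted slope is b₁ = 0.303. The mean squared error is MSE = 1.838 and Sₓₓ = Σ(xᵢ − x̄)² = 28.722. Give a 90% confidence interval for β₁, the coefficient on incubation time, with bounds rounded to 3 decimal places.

SE(b₁) = √(MSE/Sₓₓ) = √(1.838/28.722) = 0.252968.
df = n − 2 = 47.
t* = t_{0.05, 47} = 1.677927.
Margin = t* × SE = 1.677927 × 0.252968 = 0.42446.
CI: 0.303 ± 0.42446 → (-0.121, 0.727).
With 90% confidence, each one-unit increase in incubation time is associated with a change of between -0.121 and 0.727 log₁₀ CFU in bacterial colony count.

(-0.121, 0.727)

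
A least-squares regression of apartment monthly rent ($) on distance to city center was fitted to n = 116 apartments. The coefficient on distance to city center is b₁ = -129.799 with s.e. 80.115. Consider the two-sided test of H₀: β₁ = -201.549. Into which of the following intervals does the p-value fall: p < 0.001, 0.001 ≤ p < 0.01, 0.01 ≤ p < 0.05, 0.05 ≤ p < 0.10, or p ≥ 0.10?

p ≥ 0.10

t = (-129.799 − (-201.549)) / 80.115 = 0.896.
df = n − 2 = 116 − 2 = 114.
Two-sided p = 2·P(T_{114} > |t|) ≈ 0.3724.
So p ≥ 0.10.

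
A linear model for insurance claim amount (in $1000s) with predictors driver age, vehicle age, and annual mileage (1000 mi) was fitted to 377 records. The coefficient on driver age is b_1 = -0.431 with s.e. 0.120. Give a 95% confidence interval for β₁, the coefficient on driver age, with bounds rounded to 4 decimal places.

df = n − k − 1 = 377 − 3 − 1 = 373.
t* = t_{0.025, 373} = 1.966344.
Margin = t* × SE = 1.966344 × 0.120 = 0.235961.
CI: -0.431 ± 0.235961 → (-0.6670, -0.1950).
With 95% confidence, each one-unit increase in driver age is associated with a change of between -0.6670 and -0.1950 $1000s in insurance claim amount, holding the other predictors fixed.

(-0.6670, -0.1950)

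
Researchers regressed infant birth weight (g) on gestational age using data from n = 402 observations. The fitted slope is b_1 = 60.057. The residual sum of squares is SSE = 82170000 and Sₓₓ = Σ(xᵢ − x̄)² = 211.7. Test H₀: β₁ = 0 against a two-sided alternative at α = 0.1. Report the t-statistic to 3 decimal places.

MSE = SSE/(n − 2) = 82170000/400 = 205425.
SE(b_1) = √(MSE/Sₓₓ) = √(205425/211.7) = 31.1506.
t = 60.057 / 31.1506 = 1.928.
df = n − 2 = 400.
Two-sided p ≈ 0.0546, which is < 0.1, so reject H₀.
There is evidence that gestational age is associated with infant birth weight.

t = 1.928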